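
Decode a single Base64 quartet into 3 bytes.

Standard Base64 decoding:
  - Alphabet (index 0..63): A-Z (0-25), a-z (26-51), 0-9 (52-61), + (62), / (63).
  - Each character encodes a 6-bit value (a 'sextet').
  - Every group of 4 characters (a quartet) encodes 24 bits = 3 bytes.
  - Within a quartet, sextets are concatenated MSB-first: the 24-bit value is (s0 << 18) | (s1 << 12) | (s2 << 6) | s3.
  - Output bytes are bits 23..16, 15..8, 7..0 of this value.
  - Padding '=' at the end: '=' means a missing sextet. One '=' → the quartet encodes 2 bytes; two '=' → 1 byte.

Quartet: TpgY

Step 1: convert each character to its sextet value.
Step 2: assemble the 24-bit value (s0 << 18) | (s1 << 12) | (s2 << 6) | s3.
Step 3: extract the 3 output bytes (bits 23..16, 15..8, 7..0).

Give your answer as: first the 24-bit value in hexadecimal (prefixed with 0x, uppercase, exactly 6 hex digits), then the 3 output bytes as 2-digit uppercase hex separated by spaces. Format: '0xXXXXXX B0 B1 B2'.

Answer: 0x4E9818 4E 98 18

Derivation:
Sextets: T=19, p=41, g=32, Y=24
24-bit: (19<<18) | (41<<12) | (32<<6) | 24
      = 0x4C0000 | 0x029000 | 0x000800 | 0x000018
      = 0x4E9818
Bytes: (v>>16)&0xFF=4E, (v>>8)&0xFF=98, v&0xFF=18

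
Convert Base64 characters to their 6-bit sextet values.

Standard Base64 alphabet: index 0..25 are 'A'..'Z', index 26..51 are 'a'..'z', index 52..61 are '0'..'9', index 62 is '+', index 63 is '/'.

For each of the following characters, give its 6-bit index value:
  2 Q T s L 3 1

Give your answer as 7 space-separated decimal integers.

'2': 0..9 range, 52 + ord('2') − ord('0') = 54
'Q': A..Z range, ord('Q') − ord('A') = 16
'T': A..Z range, ord('T') − ord('A') = 19
's': a..z range, 26 + ord('s') − ord('a') = 44
'L': A..Z range, ord('L') − ord('A') = 11
'3': 0..9 range, 52 + ord('3') − ord('0') = 55
'1': 0..9 range, 52 + ord('1') − ord('0') = 53

Answer: 54 16 19 44 11 55 53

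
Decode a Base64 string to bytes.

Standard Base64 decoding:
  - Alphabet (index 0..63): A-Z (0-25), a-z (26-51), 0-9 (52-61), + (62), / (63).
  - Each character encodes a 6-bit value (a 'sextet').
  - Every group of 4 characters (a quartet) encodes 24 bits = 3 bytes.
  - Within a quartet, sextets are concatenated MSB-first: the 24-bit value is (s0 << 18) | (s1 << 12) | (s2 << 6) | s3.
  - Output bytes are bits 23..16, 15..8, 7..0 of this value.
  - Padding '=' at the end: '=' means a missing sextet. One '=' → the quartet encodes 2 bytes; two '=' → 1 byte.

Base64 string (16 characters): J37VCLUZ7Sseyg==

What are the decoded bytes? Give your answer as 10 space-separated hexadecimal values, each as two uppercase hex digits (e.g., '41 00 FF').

Answer: 27 7E D5 08 B5 19 ED 2B 1E CA

Derivation:
After char 0 ('J'=9): chars_in_quartet=1 acc=0x9 bytes_emitted=0
After char 1 ('3'=55): chars_in_quartet=2 acc=0x277 bytes_emitted=0
After char 2 ('7'=59): chars_in_quartet=3 acc=0x9DFB bytes_emitted=0
After char 3 ('V'=21): chars_in_quartet=4 acc=0x277ED5 -> emit 27 7E D5, reset; bytes_emitted=3
After char 4 ('C'=2): chars_in_quartet=1 acc=0x2 bytes_emitted=3
After char 5 ('L'=11): chars_in_quartet=2 acc=0x8B bytes_emitted=3
After char 6 ('U'=20): chars_in_quartet=3 acc=0x22D4 bytes_emitted=3
After char 7 ('Z'=25): chars_in_quartet=4 acc=0x8B519 -> emit 08 B5 19, reset; bytes_emitted=6
After char 8 ('7'=59): chars_in_quartet=1 acc=0x3B bytes_emitted=6
After char 9 ('S'=18): chars_in_quartet=2 acc=0xED2 bytes_emitted=6
After char 10 ('s'=44): chars_in_quartet=3 acc=0x3B4AC bytes_emitted=6
After char 11 ('e'=30): chars_in_quartet=4 acc=0xED2B1E -> emit ED 2B 1E, reset; bytes_emitted=9
After char 12 ('y'=50): chars_in_quartet=1 acc=0x32 bytes_emitted=9
After char 13 ('g'=32): chars_in_quartet=2 acc=0xCA0 bytes_emitted=9
Padding '==': partial quartet acc=0xCA0 -> emit CA; bytes_emitted=10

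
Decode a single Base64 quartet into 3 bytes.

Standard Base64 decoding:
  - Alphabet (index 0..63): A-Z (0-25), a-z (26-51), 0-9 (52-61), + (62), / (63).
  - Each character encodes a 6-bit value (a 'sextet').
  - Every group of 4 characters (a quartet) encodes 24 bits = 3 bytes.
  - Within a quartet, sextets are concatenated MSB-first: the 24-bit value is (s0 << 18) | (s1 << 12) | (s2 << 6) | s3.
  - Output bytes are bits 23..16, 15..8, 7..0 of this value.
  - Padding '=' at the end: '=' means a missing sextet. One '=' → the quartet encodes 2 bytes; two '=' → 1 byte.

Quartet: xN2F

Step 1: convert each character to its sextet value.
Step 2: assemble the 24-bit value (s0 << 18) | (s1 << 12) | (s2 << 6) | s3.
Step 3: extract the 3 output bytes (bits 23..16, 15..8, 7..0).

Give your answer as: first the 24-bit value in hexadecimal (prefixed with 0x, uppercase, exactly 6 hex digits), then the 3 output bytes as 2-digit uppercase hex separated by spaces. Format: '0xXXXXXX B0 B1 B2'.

Answer: 0xC4DD85 C4 DD 85

Derivation:
Sextets: x=49, N=13, 2=54, F=5
24-bit: (49<<18) | (13<<12) | (54<<6) | 5
      = 0xC40000 | 0x00D000 | 0x000D80 | 0x000005
      = 0xC4DD85
Bytes: (v>>16)&0xFF=C4, (v>>8)&0xFF=DD, v&0xFF=85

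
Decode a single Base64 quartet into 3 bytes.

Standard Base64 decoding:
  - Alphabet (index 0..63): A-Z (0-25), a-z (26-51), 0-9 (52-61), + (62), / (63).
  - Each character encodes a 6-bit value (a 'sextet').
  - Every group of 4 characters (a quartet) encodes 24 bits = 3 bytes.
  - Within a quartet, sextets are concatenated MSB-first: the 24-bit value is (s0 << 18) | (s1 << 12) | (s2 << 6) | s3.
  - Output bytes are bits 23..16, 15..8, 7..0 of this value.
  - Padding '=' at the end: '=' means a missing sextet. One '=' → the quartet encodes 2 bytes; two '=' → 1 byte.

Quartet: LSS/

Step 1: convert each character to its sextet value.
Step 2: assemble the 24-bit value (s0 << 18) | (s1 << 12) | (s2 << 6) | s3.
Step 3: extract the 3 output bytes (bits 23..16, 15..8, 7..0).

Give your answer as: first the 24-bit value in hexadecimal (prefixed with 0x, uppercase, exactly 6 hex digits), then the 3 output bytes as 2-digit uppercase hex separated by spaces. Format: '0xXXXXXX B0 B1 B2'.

Sextets: L=11, S=18, S=18, /=63
24-bit: (11<<18) | (18<<12) | (18<<6) | 63
      = 0x2C0000 | 0x012000 | 0x000480 | 0x00003F
      = 0x2D24BF
Bytes: (v>>16)&0xFF=2D, (v>>8)&0xFF=24, v&0xFF=BF

Answer: 0x2D24BF 2D 24 BF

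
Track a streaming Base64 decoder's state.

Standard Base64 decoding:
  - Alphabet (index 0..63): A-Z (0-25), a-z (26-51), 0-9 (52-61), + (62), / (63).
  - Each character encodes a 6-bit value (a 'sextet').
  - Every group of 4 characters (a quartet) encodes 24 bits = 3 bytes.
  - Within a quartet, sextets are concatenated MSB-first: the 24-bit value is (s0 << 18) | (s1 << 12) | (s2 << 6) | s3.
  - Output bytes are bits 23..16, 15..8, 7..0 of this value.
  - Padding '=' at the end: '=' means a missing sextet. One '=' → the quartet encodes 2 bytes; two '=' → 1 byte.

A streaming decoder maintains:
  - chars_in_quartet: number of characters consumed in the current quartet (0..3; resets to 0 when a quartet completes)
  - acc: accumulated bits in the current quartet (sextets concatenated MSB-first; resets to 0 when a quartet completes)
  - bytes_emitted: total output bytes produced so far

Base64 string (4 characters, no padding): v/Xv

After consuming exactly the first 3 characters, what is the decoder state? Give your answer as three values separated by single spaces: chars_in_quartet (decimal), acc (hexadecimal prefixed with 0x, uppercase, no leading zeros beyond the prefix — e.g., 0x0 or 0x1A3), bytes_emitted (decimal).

Answer: 3 0x2FFD7 0

Derivation:
After char 0 ('v'=47): chars_in_quartet=1 acc=0x2F bytes_emitted=0
After char 1 ('/'=63): chars_in_quartet=2 acc=0xBFF bytes_emitted=0
After char 2 ('X'=23): chars_in_quartet=3 acc=0x2FFD7 bytes_emitted=0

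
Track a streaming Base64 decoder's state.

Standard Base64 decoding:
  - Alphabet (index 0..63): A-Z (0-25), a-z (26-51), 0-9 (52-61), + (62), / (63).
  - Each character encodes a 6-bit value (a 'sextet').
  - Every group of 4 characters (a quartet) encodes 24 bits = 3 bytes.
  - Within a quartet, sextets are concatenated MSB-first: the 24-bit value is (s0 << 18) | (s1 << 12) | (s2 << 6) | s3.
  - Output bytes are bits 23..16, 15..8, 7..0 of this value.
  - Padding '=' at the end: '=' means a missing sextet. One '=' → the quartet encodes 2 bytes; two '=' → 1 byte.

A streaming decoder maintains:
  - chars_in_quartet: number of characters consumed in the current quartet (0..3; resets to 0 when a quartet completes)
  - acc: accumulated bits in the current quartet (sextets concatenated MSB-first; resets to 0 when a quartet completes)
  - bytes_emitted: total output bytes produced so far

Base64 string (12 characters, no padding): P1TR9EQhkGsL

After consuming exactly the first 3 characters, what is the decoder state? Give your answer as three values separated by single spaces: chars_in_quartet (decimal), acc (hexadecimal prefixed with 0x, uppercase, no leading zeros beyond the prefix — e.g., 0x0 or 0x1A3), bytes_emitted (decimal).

Answer: 3 0xFD53 0

Derivation:
After char 0 ('P'=15): chars_in_quartet=1 acc=0xF bytes_emitted=0
After char 1 ('1'=53): chars_in_quartet=2 acc=0x3F5 bytes_emitted=0
After char 2 ('T'=19): chars_in_quartet=3 acc=0xFD53 bytes_emitted=0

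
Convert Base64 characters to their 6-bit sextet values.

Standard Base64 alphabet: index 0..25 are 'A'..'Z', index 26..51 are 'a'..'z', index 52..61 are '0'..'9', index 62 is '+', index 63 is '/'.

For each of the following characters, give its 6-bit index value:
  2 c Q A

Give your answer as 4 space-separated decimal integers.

'2': 0..9 range, 52 + ord('2') − ord('0') = 54
'c': a..z range, 26 + ord('c') − ord('a') = 28
'Q': A..Z range, ord('Q') − ord('A') = 16
'A': A..Z range, ord('A') − ord('A') = 0

Answer: 54 28 16 0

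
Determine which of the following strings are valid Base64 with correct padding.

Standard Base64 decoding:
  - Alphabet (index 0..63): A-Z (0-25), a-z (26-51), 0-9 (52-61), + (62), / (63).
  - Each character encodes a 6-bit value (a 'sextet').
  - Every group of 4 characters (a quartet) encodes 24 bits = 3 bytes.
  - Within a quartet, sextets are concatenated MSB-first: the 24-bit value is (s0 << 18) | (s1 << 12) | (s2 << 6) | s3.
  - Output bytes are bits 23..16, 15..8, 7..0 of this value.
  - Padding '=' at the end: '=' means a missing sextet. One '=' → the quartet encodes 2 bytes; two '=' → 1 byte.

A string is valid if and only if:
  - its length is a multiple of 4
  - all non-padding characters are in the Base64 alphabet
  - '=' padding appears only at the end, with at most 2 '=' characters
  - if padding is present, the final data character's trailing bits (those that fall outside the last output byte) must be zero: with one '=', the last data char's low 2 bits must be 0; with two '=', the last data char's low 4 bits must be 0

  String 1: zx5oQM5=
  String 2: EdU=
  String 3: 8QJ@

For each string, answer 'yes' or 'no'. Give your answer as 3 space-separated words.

Answer: no yes no

Derivation:
String 1: 'zx5oQM5=' → invalid (bad trailing bits)
String 2: 'EdU=' → valid
String 3: '8QJ@' → invalid (bad char(s): ['@'])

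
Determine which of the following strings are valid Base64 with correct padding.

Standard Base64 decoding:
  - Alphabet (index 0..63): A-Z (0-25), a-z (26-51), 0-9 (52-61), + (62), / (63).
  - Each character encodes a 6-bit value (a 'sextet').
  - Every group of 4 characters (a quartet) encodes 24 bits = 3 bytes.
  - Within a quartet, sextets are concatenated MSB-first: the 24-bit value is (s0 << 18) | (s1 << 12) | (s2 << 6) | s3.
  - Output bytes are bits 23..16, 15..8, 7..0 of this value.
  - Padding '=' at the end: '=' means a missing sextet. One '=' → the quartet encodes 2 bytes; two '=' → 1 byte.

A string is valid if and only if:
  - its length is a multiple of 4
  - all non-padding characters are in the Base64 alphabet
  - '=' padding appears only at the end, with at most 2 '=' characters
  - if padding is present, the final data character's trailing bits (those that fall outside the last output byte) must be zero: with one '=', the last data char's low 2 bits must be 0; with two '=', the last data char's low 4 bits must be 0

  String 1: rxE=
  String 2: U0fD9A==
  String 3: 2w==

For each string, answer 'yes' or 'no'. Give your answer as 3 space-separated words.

String 1: 'rxE=' → valid
String 2: 'U0fD9A==' → valid
String 3: '2w==' → valid

Answer: yes yes yes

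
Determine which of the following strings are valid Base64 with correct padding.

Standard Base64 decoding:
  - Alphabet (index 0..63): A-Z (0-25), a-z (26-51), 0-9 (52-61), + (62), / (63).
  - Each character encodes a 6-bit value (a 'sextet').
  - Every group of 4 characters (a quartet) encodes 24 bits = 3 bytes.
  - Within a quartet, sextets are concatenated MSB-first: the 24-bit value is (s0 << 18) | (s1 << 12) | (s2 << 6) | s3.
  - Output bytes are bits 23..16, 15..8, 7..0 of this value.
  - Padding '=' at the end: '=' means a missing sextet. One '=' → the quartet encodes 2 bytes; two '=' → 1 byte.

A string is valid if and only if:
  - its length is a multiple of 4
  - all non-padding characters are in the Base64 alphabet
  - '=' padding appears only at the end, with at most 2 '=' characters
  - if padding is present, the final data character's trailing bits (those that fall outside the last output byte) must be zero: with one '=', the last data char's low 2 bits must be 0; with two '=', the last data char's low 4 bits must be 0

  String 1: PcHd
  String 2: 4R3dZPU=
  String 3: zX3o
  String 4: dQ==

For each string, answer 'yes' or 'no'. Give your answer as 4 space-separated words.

String 1: 'PcHd' → valid
String 2: '4R3dZPU=' → valid
String 3: 'zX3o' → valid
String 4: 'dQ==' → valid

Answer: yes yes yes yes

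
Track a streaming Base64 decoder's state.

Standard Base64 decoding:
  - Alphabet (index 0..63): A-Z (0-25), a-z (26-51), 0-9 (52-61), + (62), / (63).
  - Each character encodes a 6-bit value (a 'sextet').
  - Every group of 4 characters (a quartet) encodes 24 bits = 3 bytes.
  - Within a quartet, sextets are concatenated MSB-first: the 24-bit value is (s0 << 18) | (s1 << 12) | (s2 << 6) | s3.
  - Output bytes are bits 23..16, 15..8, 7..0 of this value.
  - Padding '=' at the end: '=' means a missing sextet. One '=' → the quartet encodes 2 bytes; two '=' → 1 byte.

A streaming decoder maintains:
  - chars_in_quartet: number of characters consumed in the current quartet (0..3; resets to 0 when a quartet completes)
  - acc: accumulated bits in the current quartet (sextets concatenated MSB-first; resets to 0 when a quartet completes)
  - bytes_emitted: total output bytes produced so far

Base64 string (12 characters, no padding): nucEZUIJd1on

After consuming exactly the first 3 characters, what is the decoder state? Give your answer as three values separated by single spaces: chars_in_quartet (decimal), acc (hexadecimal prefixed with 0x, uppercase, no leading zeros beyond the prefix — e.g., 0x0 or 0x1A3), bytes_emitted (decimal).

Answer: 3 0x27B9C 0

Derivation:
After char 0 ('n'=39): chars_in_quartet=1 acc=0x27 bytes_emitted=0
After char 1 ('u'=46): chars_in_quartet=2 acc=0x9EE bytes_emitted=0
After char 2 ('c'=28): chars_in_quartet=3 acc=0x27B9C bytes_emitted=0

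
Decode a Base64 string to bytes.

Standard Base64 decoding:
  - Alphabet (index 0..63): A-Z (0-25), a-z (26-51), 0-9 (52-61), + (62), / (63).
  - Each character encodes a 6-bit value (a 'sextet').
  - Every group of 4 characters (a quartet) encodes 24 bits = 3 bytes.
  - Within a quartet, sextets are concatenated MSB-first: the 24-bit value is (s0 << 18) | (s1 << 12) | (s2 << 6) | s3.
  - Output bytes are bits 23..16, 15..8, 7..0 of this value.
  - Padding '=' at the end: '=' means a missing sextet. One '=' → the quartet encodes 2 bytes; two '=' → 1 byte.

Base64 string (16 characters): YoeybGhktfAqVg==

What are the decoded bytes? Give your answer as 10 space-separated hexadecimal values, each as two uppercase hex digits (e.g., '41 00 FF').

After char 0 ('Y'=24): chars_in_quartet=1 acc=0x18 bytes_emitted=0
After char 1 ('o'=40): chars_in_quartet=2 acc=0x628 bytes_emitted=0
After char 2 ('e'=30): chars_in_quartet=3 acc=0x18A1E bytes_emitted=0
After char 3 ('y'=50): chars_in_quartet=4 acc=0x6287B2 -> emit 62 87 B2, reset; bytes_emitted=3
After char 4 ('b'=27): chars_in_quartet=1 acc=0x1B bytes_emitted=3
After char 5 ('G'=6): chars_in_quartet=2 acc=0x6C6 bytes_emitted=3
After char 6 ('h'=33): chars_in_quartet=3 acc=0x1B1A1 bytes_emitted=3
After char 7 ('k'=36): chars_in_quartet=4 acc=0x6C6864 -> emit 6C 68 64, reset; bytes_emitted=6
After char 8 ('t'=45): chars_in_quartet=1 acc=0x2D bytes_emitted=6
After char 9 ('f'=31): chars_in_quartet=2 acc=0xB5F bytes_emitted=6
After char 10 ('A'=0): chars_in_quartet=3 acc=0x2D7C0 bytes_emitted=6
After char 11 ('q'=42): chars_in_quartet=4 acc=0xB5F02A -> emit B5 F0 2A, reset; bytes_emitted=9
After char 12 ('V'=21): chars_in_quartet=1 acc=0x15 bytes_emitted=9
After char 13 ('g'=32): chars_in_quartet=2 acc=0x560 bytes_emitted=9
Padding '==': partial quartet acc=0x560 -> emit 56; bytes_emitted=10

Answer: 62 87 B2 6C 68 64 B5 F0 2A 56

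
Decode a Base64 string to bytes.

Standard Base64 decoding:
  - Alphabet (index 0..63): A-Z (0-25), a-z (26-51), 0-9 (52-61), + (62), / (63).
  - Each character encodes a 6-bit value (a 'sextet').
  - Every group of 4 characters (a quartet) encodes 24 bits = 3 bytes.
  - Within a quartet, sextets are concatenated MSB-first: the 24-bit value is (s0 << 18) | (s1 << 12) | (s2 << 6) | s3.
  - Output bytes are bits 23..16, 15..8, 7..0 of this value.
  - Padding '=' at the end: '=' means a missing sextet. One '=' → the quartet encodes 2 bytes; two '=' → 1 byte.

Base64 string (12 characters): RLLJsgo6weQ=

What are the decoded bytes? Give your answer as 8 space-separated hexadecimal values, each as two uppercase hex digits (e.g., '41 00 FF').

Answer: 44 B2 C9 B2 0A 3A C1 E4

Derivation:
After char 0 ('R'=17): chars_in_quartet=1 acc=0x11 bytes_emitted=0
After char 1 ('L'=11): chars_in_quartet=2 acc=0x44B bytes_emitted=0
After char 2 ('L'=11): chars_in_quartet=3 acc=0x112CB bytes_emitted=0
After char 3 ('J'=9): chars_in_quartet=4 acc=0x44B2C9 -> emit 44 B2 C9, reset; bytes_emitted=3
After char 4 ('s'=44): chars_in_quartet=1 acc=0x2C bytes_emitted=3
After char 5 ('g'=32): chars_in_quartet=2 acc=0xB20 bytes_emitted=3
After char 6 ('o'=40): chars_in_quartet=3 acc=0x2C828 bytes_emitted=3
After char 7 ('6'=58): chars_in_quartet=4 acc=0xB20A3A -> emit B2 0A 3A, reset; bytes_emitted=6
After char 8 ('w'=48): chars_in_quartet=1 acc=0x30 bytes_emitted=6
After char 9 ('e'=30): chars_in_quartet=2 acc=0xC1E bytes_emitted=6
After char 10 ('Q'=16): chars_in_quartet=3 acc=0x30790 bytes_emitted=6
Padding '=': partial quartet acc=0x30790 -> emit C1 E4; bytes_emitted=8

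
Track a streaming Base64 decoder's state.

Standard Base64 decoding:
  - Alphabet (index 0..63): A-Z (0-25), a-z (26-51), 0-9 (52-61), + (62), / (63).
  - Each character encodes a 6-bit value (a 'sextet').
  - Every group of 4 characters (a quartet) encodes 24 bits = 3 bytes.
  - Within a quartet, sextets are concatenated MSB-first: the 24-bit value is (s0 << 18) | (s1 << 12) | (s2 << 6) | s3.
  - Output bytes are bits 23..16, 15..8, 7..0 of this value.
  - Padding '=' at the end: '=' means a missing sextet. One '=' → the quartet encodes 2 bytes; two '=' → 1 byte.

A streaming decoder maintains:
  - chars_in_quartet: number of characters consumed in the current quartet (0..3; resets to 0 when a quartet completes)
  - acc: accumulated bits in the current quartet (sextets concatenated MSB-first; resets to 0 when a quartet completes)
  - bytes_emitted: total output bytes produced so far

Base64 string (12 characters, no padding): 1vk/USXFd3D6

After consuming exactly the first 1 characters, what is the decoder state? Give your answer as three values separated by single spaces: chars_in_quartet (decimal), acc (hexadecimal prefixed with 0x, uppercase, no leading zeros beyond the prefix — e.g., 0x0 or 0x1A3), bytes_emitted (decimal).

Answer: 1 0x35 0

Derivation:
After char 0 ('1'=53): chars_in_quartet=1 acc=0x35 bytes_emitted=0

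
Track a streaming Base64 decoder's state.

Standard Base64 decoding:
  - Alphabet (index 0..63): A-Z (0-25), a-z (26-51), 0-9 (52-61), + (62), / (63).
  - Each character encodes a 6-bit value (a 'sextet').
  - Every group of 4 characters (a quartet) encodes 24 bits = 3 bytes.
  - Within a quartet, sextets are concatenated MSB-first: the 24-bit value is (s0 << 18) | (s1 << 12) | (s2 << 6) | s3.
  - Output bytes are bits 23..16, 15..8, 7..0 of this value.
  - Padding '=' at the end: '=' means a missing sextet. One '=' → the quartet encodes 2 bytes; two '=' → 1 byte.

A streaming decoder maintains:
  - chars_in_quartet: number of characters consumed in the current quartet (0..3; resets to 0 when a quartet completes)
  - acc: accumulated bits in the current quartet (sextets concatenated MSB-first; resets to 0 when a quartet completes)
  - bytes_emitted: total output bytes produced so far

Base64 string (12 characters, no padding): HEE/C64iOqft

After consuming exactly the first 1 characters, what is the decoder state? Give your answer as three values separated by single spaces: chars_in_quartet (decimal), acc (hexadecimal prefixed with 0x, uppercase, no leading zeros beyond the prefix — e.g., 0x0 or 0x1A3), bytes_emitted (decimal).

Answer: 1 0x7 0

Derivation:
After char 0 ('H'=7): chars_in_quartet=1 acc=0x7 bytes_emitted=0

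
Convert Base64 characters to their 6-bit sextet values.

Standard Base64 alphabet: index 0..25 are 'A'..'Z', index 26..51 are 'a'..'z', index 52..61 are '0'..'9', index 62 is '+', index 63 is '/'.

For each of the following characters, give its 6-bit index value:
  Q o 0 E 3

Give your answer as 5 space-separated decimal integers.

Answer: 16 40 52 4 55

Derivation:
'Q': A..Z range, ord('Q') − ord('A') = 16
'o': a..z range, 26 + ord('o') − ord('a') = 40
'0': 0..9 range, 52 + ord('0') − ord('0') = 52
'E': A..Z range, ord('E') − ord('A') = 4
'3': 0..9 range, 52 + ord('3') − ord('0') = 55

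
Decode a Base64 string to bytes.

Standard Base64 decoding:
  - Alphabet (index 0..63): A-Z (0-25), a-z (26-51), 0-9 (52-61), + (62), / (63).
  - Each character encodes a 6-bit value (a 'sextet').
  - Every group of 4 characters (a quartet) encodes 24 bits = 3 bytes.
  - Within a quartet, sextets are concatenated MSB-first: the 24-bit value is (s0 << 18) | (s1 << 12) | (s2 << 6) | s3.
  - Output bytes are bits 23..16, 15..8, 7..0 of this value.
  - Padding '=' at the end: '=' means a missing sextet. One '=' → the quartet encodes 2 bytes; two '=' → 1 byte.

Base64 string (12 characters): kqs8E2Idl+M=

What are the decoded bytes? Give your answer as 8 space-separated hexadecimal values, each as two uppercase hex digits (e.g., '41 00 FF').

Answer: 92 AB 3C 13 62 1D 97 E3

Derivation:
After char 0 ('k'=36): chars_in_quartet=1 acc=0x24 bytes_emitted=0
After char 1 ('q'=42): chars_in_quartet=2 acc=0x92A bytes_emitted=0
After char 2 ('s'=44): chars_in_quartet=3 acc=0x24AAC bytes_emitted=0
After char 3 ('8'=60): chars_in_quartet=4 acc=0x92AB3C -> emit 92 AB 3C, reset; bytes_emitted=3
After char 4 ('E'=4): chars_in_quartet=1 acc=0x4 bytes_emitted=3
After char 5 ('2'=54): chars_in_quartet=2 acc=0x136 bytes_emitted=3
After char 6 ('I'=8): chars_in_quartet=3 acc=0x4D88 bytes_emitted=3
After char 7 ('d'=29): chars_in_quartet=4 acc=0x13621D -> emit 13 62 1D, reset; bytes_emitted=6
After char 8 ('l'=37): chars_in_quartet=1 acc=0x25 bytes_emitted=6
After char 9 ('+'=62): chars_in_quartet=2 acc=0x97E bytes_emitted=6
After char 10 ('M'=12): chars_in_quartet=3 acc=0x25F8C bytes_emitted=6
Padding '=': partial quartet acc=0x25F8C -> emit 97 E3; bytes_emitted=8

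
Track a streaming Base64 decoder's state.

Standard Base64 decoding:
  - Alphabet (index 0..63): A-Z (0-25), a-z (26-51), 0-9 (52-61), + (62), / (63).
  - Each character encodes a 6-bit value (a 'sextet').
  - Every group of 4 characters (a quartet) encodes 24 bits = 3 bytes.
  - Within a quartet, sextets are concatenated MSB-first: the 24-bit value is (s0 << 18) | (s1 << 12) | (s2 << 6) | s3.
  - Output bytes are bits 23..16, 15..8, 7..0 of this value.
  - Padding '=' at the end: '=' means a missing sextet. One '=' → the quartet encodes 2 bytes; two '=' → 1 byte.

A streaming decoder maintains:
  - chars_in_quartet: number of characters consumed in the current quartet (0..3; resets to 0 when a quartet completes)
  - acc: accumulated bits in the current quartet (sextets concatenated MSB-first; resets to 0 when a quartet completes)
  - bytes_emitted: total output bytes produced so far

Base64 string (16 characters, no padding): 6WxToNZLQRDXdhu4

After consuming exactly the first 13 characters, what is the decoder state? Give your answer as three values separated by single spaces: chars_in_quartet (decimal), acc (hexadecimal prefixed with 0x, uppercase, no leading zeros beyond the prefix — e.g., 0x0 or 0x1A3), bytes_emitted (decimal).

After char 0 ('6'=58): chars_in_quartet=1 acc=0x3A bytes_emitted=0
After char 1 ('W'=22): chars_in_quartet=2 acc=0xE96 bytes_emitted=0
After char 2 ('x'=49): chars_in_quartet=3 acc=0x3A5B1 bytes_emitted=0
After char 3 ('T'=19): chars_in_quartet=4 acc=0xE96C53 -> emit E9 6C 53, reset; bytes_emitted=3
After char 4 ('o'=40): chars_in_quartet=1 acc=0x28 bytes_emitted=3
After char 5 ('N'=13): chars_in_quartet=2 acc=0xA0D bytes_emitted=3
After char 6 ('Z'=25): chars_in_quartet=3 acc=0x28359 bytes_emitted=3
After char 7 ('L'=11): chars_in_quartet=4 acc=0xA0D64B -> emit A0 D6 4B, reset; bytes_emitted=6
After char 8 ('Q'=16): chars_in_quartet=1 acc=0x10 bytes_emitted=6
After char 9 ('R'=17): chars_in_quartet=2 acc=0x411 bytes_emitted=6
After char 10 ('D'=3): chars_in_quartet=3 acc=0x10443 bytes_emitted=6
After char 11 ('X'=23): chars_in_quartet=4 acc=0x4110D7 -> emit 41 10 D7, reset; bytes_emitted=9
After char 12 ('d'=29): chars_in_quartet=1 acc=0x1D bytes_emitted=9

Answer: 1 0x1D 9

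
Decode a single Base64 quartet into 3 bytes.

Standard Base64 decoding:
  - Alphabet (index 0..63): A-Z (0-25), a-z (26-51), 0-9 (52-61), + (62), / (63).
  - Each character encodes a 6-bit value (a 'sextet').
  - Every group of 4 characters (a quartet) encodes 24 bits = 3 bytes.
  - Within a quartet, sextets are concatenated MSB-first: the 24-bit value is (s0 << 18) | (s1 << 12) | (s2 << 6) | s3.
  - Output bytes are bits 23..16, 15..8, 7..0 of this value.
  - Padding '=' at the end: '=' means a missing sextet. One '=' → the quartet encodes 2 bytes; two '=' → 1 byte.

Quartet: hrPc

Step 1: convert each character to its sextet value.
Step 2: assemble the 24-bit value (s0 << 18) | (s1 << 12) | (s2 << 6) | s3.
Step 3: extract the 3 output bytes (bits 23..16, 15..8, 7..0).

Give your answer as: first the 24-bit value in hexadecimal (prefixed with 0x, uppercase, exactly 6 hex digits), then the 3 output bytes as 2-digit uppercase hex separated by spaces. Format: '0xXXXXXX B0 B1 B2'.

Sextets: h=33, r=43, P=15, c=28
24-bit: (33<<18) | (43<<12) | (15<<6) | 28
      = 0x840000 | 0x02B000 | 0x0003C0 | 0x00001C
      = 0x86B3DC
Bytes: (v>>16)&0xFF=86, (v>>8)&0xFF=B3, v&0xFF=DC

Answer: 0x86B3DC 86 B3 DC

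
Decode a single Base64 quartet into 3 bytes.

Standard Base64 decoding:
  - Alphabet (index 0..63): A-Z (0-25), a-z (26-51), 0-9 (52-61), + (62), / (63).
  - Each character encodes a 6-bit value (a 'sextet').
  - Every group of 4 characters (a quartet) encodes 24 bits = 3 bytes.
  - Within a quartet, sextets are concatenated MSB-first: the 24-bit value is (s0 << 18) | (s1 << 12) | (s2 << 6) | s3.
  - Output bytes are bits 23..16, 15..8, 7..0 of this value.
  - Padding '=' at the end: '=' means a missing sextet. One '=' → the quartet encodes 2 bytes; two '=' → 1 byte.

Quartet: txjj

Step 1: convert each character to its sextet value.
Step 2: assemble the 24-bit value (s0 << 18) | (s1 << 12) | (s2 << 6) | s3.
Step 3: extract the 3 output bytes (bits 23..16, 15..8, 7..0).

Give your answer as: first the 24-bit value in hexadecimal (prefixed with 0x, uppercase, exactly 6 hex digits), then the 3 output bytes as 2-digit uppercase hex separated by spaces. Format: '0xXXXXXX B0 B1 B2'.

Answer: 0xB718E3 B7 18 E3

Derivation:
Sextets: t=45, x=49, j=35, j=35
24-bit: (45<<18) | (49<<12) | (35<<6) | 35
      = 0xB40000 | 0x031000 | 0x0008C0 | 0x000023
      = 0xB718E3
Bytes: (v>>16)&0xFF=B7, (v>>8)&0xFF=18, v&0xFF=E3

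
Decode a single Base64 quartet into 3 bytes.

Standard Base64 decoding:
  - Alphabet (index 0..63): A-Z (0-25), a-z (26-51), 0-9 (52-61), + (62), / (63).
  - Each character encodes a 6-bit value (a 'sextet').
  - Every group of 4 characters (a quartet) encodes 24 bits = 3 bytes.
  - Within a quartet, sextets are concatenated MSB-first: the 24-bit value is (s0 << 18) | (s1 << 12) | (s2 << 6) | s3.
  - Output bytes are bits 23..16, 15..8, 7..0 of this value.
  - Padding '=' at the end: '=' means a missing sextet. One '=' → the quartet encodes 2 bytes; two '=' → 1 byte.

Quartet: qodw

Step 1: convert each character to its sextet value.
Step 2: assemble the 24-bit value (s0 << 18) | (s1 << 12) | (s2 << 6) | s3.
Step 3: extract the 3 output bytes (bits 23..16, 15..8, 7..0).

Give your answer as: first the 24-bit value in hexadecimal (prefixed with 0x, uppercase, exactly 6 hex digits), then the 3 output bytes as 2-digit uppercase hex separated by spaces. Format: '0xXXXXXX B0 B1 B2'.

Answer: 0xAA8770 AA 87 70

Derivation:
Sextets: q=42, o=40, d=29, w=48
24-bit: (42<<18) | (40<<12) | (29<<6) | 48
      = 0xA80000 | 0x028000 | 0x000740 | 0x000030
      = 0xAA8770
Bytes: (v>>16)&0xFF=AA, (v>>8)&0xFF=87, v&0xFF=70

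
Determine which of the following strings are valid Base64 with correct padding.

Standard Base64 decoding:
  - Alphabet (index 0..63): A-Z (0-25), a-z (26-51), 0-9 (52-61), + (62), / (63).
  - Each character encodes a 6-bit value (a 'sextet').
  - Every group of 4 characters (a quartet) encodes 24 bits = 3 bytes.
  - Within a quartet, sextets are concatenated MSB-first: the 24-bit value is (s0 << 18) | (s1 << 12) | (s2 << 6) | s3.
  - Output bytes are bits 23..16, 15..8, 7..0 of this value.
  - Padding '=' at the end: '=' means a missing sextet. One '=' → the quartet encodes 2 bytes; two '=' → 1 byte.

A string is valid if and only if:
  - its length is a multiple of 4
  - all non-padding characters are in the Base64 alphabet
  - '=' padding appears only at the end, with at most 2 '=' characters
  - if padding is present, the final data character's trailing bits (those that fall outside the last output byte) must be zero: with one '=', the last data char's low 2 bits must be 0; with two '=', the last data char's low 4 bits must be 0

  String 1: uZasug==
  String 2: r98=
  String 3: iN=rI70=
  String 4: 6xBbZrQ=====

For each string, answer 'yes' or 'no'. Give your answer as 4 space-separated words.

String 1: 'uZasug==' → valid
String 2: 'r98=' → valid
String 3: 'iN=rI70=' → invalid (bad char(s): ['=']; '=' in middle)
String 4: '6xBbZrQ=====' → invalid (5 pad chars (max 2))

Answer: yes yes no no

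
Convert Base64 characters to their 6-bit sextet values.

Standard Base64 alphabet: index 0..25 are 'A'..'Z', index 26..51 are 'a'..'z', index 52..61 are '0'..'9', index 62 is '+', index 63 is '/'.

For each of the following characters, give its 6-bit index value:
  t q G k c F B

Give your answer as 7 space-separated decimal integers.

't': a..z range, 26 + ord('t') − ord('a') = 45
'q': a..z range, 26 + ord('q') − ord('a') = 42
'G': A..Z range, ord('G') − ord('A') = 6
'k': a..z range, 26 + ord('k') − ord('a') = 36
'c': a..z range, 26 + ord('c') − ord('a') = 28
'F': A..Z range, ord('F') − ord('A') = 5
'B': A..Z range, ord('B') − ord('A') = 1

Answer: 45 42 6 36 28 5 1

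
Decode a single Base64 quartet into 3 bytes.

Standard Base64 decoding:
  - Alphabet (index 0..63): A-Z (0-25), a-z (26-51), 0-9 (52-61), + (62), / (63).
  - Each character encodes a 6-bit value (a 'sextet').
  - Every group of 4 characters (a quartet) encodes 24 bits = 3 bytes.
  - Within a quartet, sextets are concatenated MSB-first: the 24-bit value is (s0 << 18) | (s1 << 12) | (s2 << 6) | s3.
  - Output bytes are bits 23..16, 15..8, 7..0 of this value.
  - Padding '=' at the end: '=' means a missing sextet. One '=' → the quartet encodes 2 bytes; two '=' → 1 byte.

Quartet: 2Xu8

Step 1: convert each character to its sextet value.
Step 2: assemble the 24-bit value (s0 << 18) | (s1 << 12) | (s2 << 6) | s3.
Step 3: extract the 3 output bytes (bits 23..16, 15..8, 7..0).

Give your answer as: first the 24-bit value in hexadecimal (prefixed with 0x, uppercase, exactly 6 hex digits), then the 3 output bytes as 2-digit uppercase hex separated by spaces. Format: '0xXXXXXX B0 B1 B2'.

Answer: 0xD97BBC D9 7B BC

Derivation:
Sextets: 2=54, X=23, u=46, 8=60
24-bit: (54<<18) | (23<<12) | (46<<6) | 60
      = 0xD80000 | 0x017000 | 0x000B80 | 0x00003C
      = 0xD97BBC
Bytes: (v>>16)&0xFF=D9, (v>>8)&0xFF=7B, v&0xFF=BC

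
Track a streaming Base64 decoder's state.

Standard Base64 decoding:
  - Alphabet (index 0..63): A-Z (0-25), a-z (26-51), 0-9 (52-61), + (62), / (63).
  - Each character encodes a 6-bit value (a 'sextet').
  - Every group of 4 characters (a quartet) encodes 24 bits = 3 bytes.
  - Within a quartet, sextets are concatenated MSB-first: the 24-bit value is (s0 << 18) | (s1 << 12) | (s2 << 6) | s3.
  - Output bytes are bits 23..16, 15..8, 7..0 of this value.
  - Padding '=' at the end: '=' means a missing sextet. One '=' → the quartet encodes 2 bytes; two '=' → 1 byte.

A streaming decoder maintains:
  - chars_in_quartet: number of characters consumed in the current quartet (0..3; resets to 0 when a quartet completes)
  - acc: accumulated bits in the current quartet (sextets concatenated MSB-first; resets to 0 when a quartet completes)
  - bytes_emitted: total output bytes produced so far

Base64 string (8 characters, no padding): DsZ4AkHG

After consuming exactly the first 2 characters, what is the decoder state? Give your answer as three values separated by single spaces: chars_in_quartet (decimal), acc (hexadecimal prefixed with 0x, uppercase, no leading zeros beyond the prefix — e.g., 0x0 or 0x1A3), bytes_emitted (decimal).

Answer: 2 0xEC 0

Derivation:
After char 0 ('D'=3): chars_in_quartet=1 acc=0x3 bytes_emitted=0
After char 1 ('s'=44): chars_in_quartet=2 acc=0xEC bytes_emitted=0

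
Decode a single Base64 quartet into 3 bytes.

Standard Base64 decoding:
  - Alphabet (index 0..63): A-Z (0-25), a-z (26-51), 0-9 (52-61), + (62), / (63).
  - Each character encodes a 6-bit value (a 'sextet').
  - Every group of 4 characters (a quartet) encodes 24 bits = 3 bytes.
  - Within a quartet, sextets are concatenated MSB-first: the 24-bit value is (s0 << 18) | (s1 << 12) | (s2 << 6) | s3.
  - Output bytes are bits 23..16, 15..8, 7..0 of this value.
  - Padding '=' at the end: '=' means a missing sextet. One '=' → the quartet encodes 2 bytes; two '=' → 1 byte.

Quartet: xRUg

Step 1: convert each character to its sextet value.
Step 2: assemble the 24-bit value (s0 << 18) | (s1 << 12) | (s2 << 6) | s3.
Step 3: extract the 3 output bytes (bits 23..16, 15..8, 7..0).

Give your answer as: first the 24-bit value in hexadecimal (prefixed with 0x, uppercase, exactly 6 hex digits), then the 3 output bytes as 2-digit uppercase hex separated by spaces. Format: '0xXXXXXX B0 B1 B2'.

Sextets: x=49, R=17, U=20, g=32
24-bit: (49<<18) | (17<<12) | (20<<6) | 32
      = 0xC40000 | 0x011000 | 0x000500 | 0x000020
      = 0xC51520
Bytes: (v>>16)&0xFF=C5, (v>>8)&0xFF=15, v&0xFF=20

Answer: 0xC51520 C5 15 20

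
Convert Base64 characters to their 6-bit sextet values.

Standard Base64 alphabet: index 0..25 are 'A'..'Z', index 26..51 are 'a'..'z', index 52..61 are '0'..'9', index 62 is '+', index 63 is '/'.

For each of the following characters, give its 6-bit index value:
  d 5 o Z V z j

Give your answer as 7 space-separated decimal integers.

Answer: 29 57 40 25 21 51 35

Derivation:
'd': a..z range, 26 + ord('d') − ord('a') = 29
'5': 0..9 range, 52 + ord('5') − ord('0') = 57
'o': a..z range, 26 + ord('o') − ord('a') = 40
'Z': A..Z range, ord('Z') − ord('A') = 25
'V': A..Z range, ord('V') − ord('A') = 21
'z': a..z range, 26 + ord('z') − ord('a') = 51
'j': a..z range, 26 + ord('j') − ord('a') = 35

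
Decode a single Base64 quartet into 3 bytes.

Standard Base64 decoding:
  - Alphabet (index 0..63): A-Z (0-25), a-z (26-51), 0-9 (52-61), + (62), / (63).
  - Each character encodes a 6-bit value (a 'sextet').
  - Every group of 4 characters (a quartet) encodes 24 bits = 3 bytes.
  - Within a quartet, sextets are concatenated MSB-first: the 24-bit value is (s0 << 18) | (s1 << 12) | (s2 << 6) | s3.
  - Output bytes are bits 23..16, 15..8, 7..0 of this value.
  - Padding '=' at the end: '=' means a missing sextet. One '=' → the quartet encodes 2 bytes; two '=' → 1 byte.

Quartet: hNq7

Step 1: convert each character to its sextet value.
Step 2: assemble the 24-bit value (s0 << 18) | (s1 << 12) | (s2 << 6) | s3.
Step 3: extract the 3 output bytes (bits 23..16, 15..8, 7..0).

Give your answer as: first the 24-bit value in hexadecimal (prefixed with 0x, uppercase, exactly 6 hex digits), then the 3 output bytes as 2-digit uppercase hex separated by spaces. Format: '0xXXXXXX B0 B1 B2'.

Answer: 0x84DABB 84 DA BB

Derivation:
Sextets: h=33, N=13, q=42, 7=59
24-bit: (33<<18) | (13<<12) | (42<<6) | 59
      = 0x840000 | 0x00D000 | 0x000A80 | 0x00003B
      = 0x84DABB
Bytes: (v>>16)&0xFF=84, (v>>8)&0xFF=DA, v&0xFF=BB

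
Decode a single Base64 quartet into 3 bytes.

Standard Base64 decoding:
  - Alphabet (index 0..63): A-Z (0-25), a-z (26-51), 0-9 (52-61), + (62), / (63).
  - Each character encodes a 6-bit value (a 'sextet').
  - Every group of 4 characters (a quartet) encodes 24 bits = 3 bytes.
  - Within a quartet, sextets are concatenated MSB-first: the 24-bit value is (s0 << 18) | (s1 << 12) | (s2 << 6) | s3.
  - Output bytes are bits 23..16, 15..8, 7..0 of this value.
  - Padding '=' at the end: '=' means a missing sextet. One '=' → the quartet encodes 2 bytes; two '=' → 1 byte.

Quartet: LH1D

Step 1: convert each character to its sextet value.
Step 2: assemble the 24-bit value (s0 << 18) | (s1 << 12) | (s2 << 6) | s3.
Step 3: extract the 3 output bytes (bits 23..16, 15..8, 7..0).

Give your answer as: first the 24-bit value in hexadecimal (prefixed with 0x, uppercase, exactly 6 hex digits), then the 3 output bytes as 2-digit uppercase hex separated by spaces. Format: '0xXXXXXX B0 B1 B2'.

Answer: 0x2C7D43 2C 7D 43

Derivation:
Sextets: L=11, H=7, 1=53, D=3
24-bit: (11<<18) | (7<<12) | (53<<6) | 3
      = 0x2C0000 | 0x007000 | 0x000D40 | 0x000003
      = 0x2C7D43
Bytes: (v>>16)&0xFF=2C, (v>>8)&0xFF=7D, v&0xFF=43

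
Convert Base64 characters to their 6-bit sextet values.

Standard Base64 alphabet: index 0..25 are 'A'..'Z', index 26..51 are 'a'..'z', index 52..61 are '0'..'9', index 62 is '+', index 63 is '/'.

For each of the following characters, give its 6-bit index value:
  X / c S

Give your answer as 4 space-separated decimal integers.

Answer: 23 63 28 18

Derivation:
'X': A..Z range, ord('X') − ord('A') = 23
'/': index 63
'c': a..z range, 26 + ord('c') − ord('a') = 28
'S': A..Z range, ord('S') − ord('A') = 18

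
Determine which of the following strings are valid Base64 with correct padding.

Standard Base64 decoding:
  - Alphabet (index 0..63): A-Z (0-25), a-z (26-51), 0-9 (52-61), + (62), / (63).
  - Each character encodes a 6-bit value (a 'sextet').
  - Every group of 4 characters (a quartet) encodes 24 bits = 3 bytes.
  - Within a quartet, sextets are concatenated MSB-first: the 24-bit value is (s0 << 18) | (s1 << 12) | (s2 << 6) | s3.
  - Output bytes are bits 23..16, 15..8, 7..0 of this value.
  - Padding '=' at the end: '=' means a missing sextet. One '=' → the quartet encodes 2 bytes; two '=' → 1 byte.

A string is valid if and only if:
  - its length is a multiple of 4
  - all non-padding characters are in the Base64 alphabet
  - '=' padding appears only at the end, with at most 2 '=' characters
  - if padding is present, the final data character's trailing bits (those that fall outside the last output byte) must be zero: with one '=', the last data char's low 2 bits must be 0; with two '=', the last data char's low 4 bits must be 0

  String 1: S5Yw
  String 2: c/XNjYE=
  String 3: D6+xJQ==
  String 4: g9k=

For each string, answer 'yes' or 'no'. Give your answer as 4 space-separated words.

Answer: yes yes yes yes

Derivation:
String 1: 'S5Yw' → valid
String 2: 'c/XNjYE=' → valid
String 3: 'D6+xJQ==' → valid
String 4: 'g9k=' → valid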